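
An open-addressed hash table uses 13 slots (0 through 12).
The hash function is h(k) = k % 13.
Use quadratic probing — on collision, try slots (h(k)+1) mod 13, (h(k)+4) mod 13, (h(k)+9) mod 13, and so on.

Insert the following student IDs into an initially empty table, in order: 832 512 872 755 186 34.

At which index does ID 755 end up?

832 hashes to 0; slot 0 is free → place at 0.
512 hashes to 5; slot 5 is free → place at 5.
872 hashes to 1; slot 1 is free → place at 1.
755 hashes to 1; 1 taken → place at 2.
186 hashes to 4; slot 4 is free → place at 4.
34 hashes to 8; slot 8 is free → place at 8.
Table: [832, 872, 755, _, 186, 512, _, _, 34, _, _, _, _]

2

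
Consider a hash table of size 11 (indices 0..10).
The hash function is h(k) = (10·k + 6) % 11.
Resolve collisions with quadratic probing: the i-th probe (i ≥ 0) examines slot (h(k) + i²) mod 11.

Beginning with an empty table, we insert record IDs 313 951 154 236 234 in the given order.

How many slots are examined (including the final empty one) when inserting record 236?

3

313: h=1 -> slot 1
951: h=1, probe 1,2 -> slot 2
154: h=6 -> slot 6
236: h=1, probe 1,2,5 -> slot 5
234: h=3 -> slot 3
Table: [∅, 313, 951, 234, ∅, 236, 154, ∅, ∅, ∅, ∅]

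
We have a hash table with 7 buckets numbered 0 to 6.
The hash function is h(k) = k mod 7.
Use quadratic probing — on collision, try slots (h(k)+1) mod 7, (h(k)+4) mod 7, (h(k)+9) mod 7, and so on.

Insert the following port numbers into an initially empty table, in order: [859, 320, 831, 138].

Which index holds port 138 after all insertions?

Insert 859: h=5, slot 5 empty => index 5.
Insert 320: h=5, slot 5 occupied => index 6.
Insert 831: h=5, slots 5,6 occupied => index 2.
Insert 138: h=5, slots 5,6,2 occupied => index 0.
Table: [138, —, 831, —, —, 859, 320]

0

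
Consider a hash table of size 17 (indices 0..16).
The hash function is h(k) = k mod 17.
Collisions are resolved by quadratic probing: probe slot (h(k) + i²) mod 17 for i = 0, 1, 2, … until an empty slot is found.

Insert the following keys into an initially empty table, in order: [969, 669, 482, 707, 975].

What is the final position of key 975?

15

969 hashes to 0; slot 0 is free -> place at 0.
669 hashes to 6; slot 6 is free -> place at 6.
482 hashes to 6; 6 taken -> place at 7.
707 hashes to 10; slot 10 is free -> place at 10.
975 hashes to 6; 6,7,10 taken -> place at 15.
Table: [969, _, _, _, _, _, 669, 482, _, _, 707, _, _, _, _, 975, _]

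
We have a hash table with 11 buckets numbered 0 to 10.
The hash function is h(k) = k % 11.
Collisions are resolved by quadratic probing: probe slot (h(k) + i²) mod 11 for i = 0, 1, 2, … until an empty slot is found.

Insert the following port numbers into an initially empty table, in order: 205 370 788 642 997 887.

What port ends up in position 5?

997

205 hashes to 7; slot 7 is free => place at 7.
370 hashes to 7; 7 taken => place at 8.
788 hashes to 7; 7,8 taken => place at 0.
642 hashes to 4; slot 4 is free => place at 4.
997 hashes to 7; 7,8,0 taken => place at 5.
887 hashes to 7; 7,8,0,5 taken => place at 1.
Table: [788, 887, ., ., 642, 997, ., 205, 370, ., .]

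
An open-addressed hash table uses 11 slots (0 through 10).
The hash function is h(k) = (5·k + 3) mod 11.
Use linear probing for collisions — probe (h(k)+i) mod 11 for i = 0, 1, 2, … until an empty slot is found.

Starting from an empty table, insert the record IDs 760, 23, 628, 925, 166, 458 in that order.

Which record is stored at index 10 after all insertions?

628

760: h=8 => slot 8
23: h=8, probe 8,9 => slot 9
628: h=8, probe 8,9,10 => slot 10
925: h=8, probe 8,9,10,0 => slot 0
166: h=8, probe 8,9,10,0,1 => slot 1
458: h=5 => slot 5
Table: [925, 166, ., ., ., 458, ., ., 760, 23, 628]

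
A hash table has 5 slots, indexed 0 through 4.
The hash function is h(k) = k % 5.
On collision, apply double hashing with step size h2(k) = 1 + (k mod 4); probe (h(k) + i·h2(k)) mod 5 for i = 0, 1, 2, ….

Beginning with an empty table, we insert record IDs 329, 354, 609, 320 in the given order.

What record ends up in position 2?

354

Insert 329: h=4, slot 4 empty -> index 4.
Insert 354: h=4, h2=3, slot 4 occupied -> index 2.
Insert 609: h=4, h2=2, slot 4 occupied -> index 1.
Insert 320: h=0, slot 0 empty -> index 0.
Table: [320, 609, 354, -, 329]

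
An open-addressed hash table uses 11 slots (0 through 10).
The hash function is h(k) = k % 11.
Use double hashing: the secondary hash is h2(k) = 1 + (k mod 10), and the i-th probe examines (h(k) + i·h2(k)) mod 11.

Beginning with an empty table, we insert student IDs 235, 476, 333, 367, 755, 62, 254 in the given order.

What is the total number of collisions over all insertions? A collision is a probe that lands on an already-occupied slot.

Insert 235: h=4, slot 4 empty → index 4.
Insert 476: h=3, slot 3 empty → index 3.
Insert 333: h=3, h2=4, slot 3 occupied → index 7.
Insert 367: h=4, h2=8, slot 4 occupied → index 1.
Insert 755: h=7, h2=6, slot 7 occupied → index 2.
Insert 62: h=7, h2=3, slot 7 occupied → index 10.
Insert 254: h=1, h2=5, slot 1 occupied → index 6.
Table: [—, 367, 755, 476, 235, —, 254, 333, —, —, 62]

5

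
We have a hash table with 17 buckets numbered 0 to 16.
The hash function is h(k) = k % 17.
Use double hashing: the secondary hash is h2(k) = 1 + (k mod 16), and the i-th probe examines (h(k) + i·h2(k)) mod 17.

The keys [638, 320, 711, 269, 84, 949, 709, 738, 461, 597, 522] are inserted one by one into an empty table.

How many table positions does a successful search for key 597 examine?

638 hashes to 9; slot 9 is free → place at 9.
320 hashes to 14; slot 14 is free → place at 14.
711 hashes to 14, h2=8; 14 taken → place at 5.
269 hashes to 14, h2=14; 14 taken → place at 11.
84 hashes to 16; slot 16 is free → place at 16.
949 hashes to 14, h2=6; 14 taken → place at 3.
709 hashes to 12; slot 12 is free → place at 12.
738 hashes to 7; slot 7 is free → place at 7.
461 hashes to 2; slot 2 is free → place at 2.
597 hashes to 2, h2=6; 2 taken → place at 8.
522 hashes to 12, h2=11; 12 taken → place at 6.
Table: [., ., 461, 949, ., 711, 522, 738, 597, 638, ., 269, 709, ., 320, ., 84]
Lookup 597: h=2, h2=6, probe 2,8 → found at 8.

2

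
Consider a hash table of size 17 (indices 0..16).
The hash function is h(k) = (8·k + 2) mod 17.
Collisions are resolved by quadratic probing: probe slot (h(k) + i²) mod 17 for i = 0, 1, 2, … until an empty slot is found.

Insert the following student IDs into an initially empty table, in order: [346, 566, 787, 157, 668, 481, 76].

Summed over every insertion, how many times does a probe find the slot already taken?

7

346 hashes to 16; slot 16 is free → place at 16.
566 hashes to 8; slot 8 is free → place at 8.
787 hashes to 8; 8 taken → place at 9.
157 hashes to 0; slot 0 is free → place at 0.
668 hashes to 8; 8,9 taken → place at 12.
481 hashes to 8; 8,9,12,0 taken → place at 7.
76 hashes to 15; slot 15 is free → place at 15.
Table: [157, -, -, -, -, -, -, 481, 566, 787, -, -, 668, -, -, 76, 346]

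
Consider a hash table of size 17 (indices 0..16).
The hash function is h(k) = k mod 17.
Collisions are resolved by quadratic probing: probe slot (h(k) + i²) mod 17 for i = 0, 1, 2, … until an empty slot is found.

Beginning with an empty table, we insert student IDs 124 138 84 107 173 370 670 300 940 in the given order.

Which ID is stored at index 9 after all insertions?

124 hashes to 5; slot 5 is free -> place at 5.
138 hashes to 2; slot 2 is free -> place at 2.
84 hashes to 16; slot 16 is free -> place at 16.
107 hashes to 5; 5 taken -> place at 6.
173 hashes to 3; slot 3 is free -> place at 3.
370 hashes to 13; slot 13 is free -> place at 13.
670 hashes to 7; slot 7 is free -> place at 7.
300 hashes to 11; slot 11 is free -> place at 11.
940 hashes to 5; 5,6 taken -> place at 9.
Table: [—, —, 138, 173, —, 124, 107, 670, —, 940, —, 300, —, 370, —, —, 84]

940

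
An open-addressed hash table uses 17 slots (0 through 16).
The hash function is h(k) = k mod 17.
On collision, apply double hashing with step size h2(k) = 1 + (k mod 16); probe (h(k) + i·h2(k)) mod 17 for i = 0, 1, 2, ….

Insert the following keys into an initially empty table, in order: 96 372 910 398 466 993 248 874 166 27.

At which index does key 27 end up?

5

Insert 96: h=11, slot 11 empty → index 11.
Insert 372: h=15, slot 15 empty → index 15.
Insert 910: h=9, slot 9 empty → index 9.
Insert 398: h=7, slot 7 empty → index 7.
Insert 466: h=7, h2=3, slot 7 occupied → index 10.
Insert 993: h=7, h2=2, slots 7,9,11 occupied → index 13.
Insert 248: h=10, h2=9, slot 10 occupied → index 2.
Insert 874: h=7, h2=11, slot 7 occupied → index 1.
Insert 166: h=13, h2=7, slot 13 occupied → index 3.
Insert 27: h=10, h2=12, slot 10 occupied → index 5.
Table: [-, 874, 248, 166, -, 27, -, 398, -, 910, 466, 96, -, 993, -, 372, -]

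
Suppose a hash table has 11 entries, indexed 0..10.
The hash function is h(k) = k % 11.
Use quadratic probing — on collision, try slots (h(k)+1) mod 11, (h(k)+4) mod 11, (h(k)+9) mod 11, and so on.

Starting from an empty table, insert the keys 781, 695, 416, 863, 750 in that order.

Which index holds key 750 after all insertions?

Insert 781: h=0, slot 0 empty => index 0.
Insert 695: h=2, slot 2 empty => index 2.
Insert 416: h=9, slot 9 empty => index 9.
Insert 863: h=5, slot 5 empty => index 5.
Insert 750: h=2, slot 2 occupied => index 3.
Table: [781, —, 695, 750, —, 863, —, —, —, 416, —]

3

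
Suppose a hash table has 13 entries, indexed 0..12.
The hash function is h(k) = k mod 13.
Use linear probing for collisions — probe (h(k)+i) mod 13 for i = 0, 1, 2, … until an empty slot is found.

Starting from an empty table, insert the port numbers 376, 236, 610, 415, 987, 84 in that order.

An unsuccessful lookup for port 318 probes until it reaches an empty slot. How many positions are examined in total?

Insert 376: h=12, slot 12 empty => index 12.
Insert 236: h=2, slot 2 empty => index 2.
Insert 610: h=12, slot 12 occupied => index 0.
Insert 415: h=12, slots 12,0 occupied => index 1.
Insert 987: h=12, slots 12,0,1,2 occupied => index 3.
Insert 84: h=6, slot 6 empty => index 6.
Table: [610, 415, 236, 987, -, -, 84, -, -, -, -, -, 376]
Lookup 318: h=6, probe 6,7 → slot 7 empty, not found.

2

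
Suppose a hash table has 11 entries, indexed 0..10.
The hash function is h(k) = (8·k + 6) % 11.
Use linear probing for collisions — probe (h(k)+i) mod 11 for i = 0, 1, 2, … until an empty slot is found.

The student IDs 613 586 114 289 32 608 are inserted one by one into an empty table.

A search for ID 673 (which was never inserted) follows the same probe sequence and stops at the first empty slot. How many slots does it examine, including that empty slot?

2

613 hashes to 4; slot 4 is free -> place at 4.
586 hashes to 8; slot 8 is free -> place at 8.
114 hashes to 5; slot 5 is free -> place at 5.
289 hashes to 8; 8 taken -> place at 9.
32 hashes to 9; 9 taken -> place at 10.
608 hashes to 8; 8,9,10 taken -> place at 0.
Table: [608, ∅, ∅, ∅, 613, 114, ∅, ∅, 586, 289, 32]
Lookup 673: h=0, probe 0,1 → slot 1 empty, not found.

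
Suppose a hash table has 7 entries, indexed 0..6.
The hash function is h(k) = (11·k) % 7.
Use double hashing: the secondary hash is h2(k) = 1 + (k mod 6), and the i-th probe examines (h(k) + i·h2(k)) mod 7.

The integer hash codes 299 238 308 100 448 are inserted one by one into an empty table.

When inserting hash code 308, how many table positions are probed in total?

299: h=6 → slot 6
238: h=0 → slot 0
308: h=0, h2=3, probe 0,3 → slot 3
100: h=1 → slot 1
448: h=0, h2=5, probe 0,5 → slot 5
Table: [238, 100, ., 308, ., 448, 299]

2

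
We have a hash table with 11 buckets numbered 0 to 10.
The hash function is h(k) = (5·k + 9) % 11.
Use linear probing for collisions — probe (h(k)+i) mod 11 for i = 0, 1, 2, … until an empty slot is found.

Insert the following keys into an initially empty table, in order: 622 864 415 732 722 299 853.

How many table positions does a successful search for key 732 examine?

Insert 622: h=6, slot 6 empty → index 6.
Insert 864: h=6, slot 6 occupied → index 7.
Insert 415: h=5, slot 5 empty → index 5.
Insert 732: h=6, slots 6,7 occupied → index 8.
Insert 722: h=0, slot 0 empty → index 0.
Insert 299: h=8, slot 8 occupied → index 9.
Insert 853: h=6, slots 6,7,8,9 occupied → index 10.
Table: [722, ∅, ∅, ∅, ∅, 415, 622, 864, 732, 299, 853]
Lookup 732: h=6, probe 6,7,8 → found at 8.

3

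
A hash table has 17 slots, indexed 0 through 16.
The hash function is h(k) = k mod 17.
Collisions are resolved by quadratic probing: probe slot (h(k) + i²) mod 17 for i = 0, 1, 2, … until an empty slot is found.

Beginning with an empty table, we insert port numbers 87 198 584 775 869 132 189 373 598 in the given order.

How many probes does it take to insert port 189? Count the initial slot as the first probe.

5

Insert 87: h=2, slot 2 empty → index 2.
Insert 198: h=11, slot 11 empty → index 11.
Insert 584: h=6, slot 6 empty → index 6.
Insert 775: h=10, slot 10 empty → index 10.
Insert 869: h=2, slot 2 occupied → index 3.
Insert 132: h=13, slot 13 empty → index 13.
Insert 189: h=2, slots 2,3,6,11 occupied → index 1.
Insert 373: h=16, slot 16 empty → index 16.
Insert 598: h=3, slot 3 occupied → index 4.
Table: [—, 189, 87, 869, 598, —, 584, —, —, —, 775, 198, —, 132, —, —, 373]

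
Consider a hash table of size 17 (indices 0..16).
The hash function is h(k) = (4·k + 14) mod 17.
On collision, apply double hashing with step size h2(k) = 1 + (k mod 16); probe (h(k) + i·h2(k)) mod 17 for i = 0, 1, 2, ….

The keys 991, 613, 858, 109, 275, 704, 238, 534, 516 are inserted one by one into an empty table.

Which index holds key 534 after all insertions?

Insert 991: h=0, slot 0 empty → index 0.
Insert 613: h=1, slot 1 empty → index 1.
Insert 858: h=12, slot 12 empty → index 12.
Insert 109: h=8, slot 8 empty → index 8.
Insert 275: h=9, slot 9 empty → index 9.
Insert 704: h=8, h2=1, slots 8,9 occupied → index 10.
Insert 238: h=14, slot 14 empty → index 14.
Insert 534: h=8, h2=7, slot 8 occupied → index 15.
Insert 516: h=4, slot 4 empty → index 4.
Table: [991, 613, ∅, ∅, 516, ∅, ∅, ∅, 109, 275, 704, ∅, 858, ∅, 238, 534, ∅]

15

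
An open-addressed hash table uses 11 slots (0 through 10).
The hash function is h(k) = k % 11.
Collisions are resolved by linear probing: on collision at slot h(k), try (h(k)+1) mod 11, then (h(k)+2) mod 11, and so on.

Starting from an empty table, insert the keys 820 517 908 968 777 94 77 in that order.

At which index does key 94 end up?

9

Insert 820: h=6, slot 6 empty -> index 6.
Insert 517: h=0, slot 0 empty -> index 0.
Insert 908: h=6, slot 6 occupied -> index 7.
Insert 968: h=0, slot 0 occupied -> index 1.
Insert 777: h=7, slot 7 occupied -> index 8.
Insert 94: h=6, slots 6,7,8 occupied -> index 9.
Insert 77: h=0, slots 0,1 occupied -> index 2.
Table: [517, 968, 77, -, -, -, 820, 908, 777, 94, -]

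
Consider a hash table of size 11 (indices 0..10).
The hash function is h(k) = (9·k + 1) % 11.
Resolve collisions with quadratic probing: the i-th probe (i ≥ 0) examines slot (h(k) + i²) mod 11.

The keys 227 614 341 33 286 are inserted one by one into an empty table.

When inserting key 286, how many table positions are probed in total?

227 hashes to 9; slot 9 is free -> place at 9.
614 hashes to 5; slot 5 is free -> place at 5.
341 hashes to 1; slot 1 is free -> place at 1.
33 hashes to 1; 1 taken -> place at 2.
286 hashes to 1; 1,2,5 taken -> place at 10.
Table: [_, 341, 33, _, _, 614, _, _, _, 227, 286]

4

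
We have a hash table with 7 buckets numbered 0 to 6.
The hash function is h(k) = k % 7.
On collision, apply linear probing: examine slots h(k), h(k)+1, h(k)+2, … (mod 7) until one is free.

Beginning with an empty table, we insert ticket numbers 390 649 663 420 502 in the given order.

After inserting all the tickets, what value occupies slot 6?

Insert 390: h=5, slot 5 empty => index 5.
Insert 649: h=5, slot 5 occupied => index 6.
Insert 663: h=5, slots 5,6 occupied => index 0.
Insert 420: h=0, slot 0 occupied => index 1.
Insert 502: h=5, slots 5,6,0,1 occupied => index 2.
Table: [663, 420, 502, -, -, 390, 649]

649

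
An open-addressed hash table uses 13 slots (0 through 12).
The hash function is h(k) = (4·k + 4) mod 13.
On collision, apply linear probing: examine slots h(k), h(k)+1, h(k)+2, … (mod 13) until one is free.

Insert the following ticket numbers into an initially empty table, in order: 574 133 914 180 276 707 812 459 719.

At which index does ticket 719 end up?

10

574 hashes to 12; slot 12 is free → place at 12.
133 hashes to 3; slot 3 is free → place at 3.
914 hashes to 7; slot 7 is free → place at 7.
180 hashes to 9; slot 9 is free → place at 9.
276 hashes to 3; 3 taken → place at 4.
707 hashes to 11; slot 11 is free → place at 11.
812 hashes to 2; slot 2 is free → place at 2.
459 hashes to 7; 7 taken → place at 8.
719 hashes to 7; 7,8,9 taken → place at 10.
Table: [-, -, 812, 133, 276, -, -, 914, 459, 180, 719, 707, 574]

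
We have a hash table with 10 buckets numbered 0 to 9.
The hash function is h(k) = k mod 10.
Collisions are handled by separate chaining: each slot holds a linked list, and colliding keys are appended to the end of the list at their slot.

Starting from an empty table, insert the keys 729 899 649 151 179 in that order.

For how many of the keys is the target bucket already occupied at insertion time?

3

729 -> bucket 9
899 -> bucket 9 (collision)
649 -> bucket 9 (collision)
151 -> bucket 1
179 -> bucket 9 (collision)
Final buckets:
0: —
1: 151
2: —
3: —
4: —
5: —
6: —
7: —
8: —
9: 729 -> 899 -> 649 -> 179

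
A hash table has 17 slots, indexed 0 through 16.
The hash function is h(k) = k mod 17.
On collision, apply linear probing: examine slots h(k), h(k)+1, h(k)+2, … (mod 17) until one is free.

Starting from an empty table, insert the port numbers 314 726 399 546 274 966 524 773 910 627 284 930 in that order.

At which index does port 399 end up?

9

Insert 314: h=8, slot 8 empty -> index 8.
Insert 726: h=12, slot 12 empty -> index 12.
Insert 399: h=8, slot 8 occupied -> index 9.
Insert 546: h=2, slot 2 empty -> index 2.
Insert 274: h=2, slot 2 occupied -> index 3.
Insert 966: h=14, slot 14 empty -> index 14.
Insert 524: h=14, slot 14 occupied -> index 15.
Insert 773: h=8, slots 8,9 occupied -> index 10.
Insert 910: h=9, slots 9,10 occupied -> index 11.
Insert 627: h=15, slot 15 occupied -> index 16.
Insert 284: h=12, slot 12 occupied -> index 13.
Insert 930: h=12, slots 12,13,14,15,16 occupied -> index 0.
Table: [930, —, 546, 274, —, —, —, —, 314, 399, 773, 910, 726, 284, 966, 524, 627]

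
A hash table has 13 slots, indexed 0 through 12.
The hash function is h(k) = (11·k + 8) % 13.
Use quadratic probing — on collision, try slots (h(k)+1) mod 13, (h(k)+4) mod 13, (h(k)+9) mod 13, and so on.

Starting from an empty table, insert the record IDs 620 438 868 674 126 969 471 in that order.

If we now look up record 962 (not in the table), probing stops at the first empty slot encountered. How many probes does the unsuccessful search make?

620: h=3 → slot 3
438: h=3, probe 3,4 → slot 4
868: h=1 → slot 1
674: h=12 → slot 12
126: h=3, probe 3,4,7 → slot 7
969: h=7, probe 7,8 → slot 8
471: h=2 → slot 2
Table: [∅, 868, 471, 620, 438, ∅, ∅, 126, 969, ∅, ∅, ∅, 674]
Lookup 962: h=8, probe 8,9 → slot 9 empty, not found.

2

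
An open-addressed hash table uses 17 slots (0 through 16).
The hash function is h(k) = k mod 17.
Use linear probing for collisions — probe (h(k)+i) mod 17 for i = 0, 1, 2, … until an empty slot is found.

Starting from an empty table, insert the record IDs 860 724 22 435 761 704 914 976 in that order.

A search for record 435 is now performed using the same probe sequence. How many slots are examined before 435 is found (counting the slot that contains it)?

3

860: h=10 -> slot 10
724: h=10, probe 10,11 -> slot 11
22: h=5 -> slot 5
435: h=10, probe 10,11,12 -> slot 12
761: h=13 -> slot 13
704: h=7 -> slot 7
914: h=13, probe 13,14 -> slot 14
976: h=7, probe 7,8 -> slot 8
Table: [∅, ∅, ∅, ∅, ∅, 22, ∅, 704, 976, ∅, 860, 724, 435, 761, 914, ∅, ∅]
Lookup 435: h=10, probe 10,11,12 → found at 12.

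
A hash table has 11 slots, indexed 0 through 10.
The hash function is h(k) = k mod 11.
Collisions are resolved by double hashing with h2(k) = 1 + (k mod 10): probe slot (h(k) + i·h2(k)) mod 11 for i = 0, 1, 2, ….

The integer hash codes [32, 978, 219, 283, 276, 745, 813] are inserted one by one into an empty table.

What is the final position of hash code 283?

1

32 hashes to 10; slot 10 is free -> place at 10.
978 hashes to 10, h2=9; 10 taken -> place at 8.
219 hashes to 10, h2=10; 10 taken -> place at 9.
283 hashes to 8, h2=4; 8 taken -> place at 1.
276 hashes to 1, h2=7; 1,8 taken -> place at 4.
745 hashes to 8, h2=6; 8 taken -> place at 3.
813 hashes to 10, h2=4; 10,3 taken -> place at 7.
Table: [-, 283, -, 745, 276, -, -, 813, 978, 219, 32]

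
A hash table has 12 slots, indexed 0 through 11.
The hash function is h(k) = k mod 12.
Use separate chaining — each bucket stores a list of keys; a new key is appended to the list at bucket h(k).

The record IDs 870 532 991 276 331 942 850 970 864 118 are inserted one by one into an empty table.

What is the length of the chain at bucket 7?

Insert 870: h=6, bucket 6 empty -> new chain.
Insert 532: h=4, bucket 4 empty -> new chain.
Insert 991: h=7, bucket 7 empty -> new chain.
Insert 276: h=0, bucket 0 empty -> new chain.
Insert 331: h=7, bucket 7 nonempty -> append to chain.
Insert 942: h=6, bucket 6 nonempty -> append to chain.
Insert 850: h=10, bucket 10 empty -> new chain.
Insert 970: h=10, bucket 10 nonempty -> append to chain.
Insert 864: h=0, bucket 0 nonempty -> append to chain.
Insert 118: h=10, bucket 10 nonempty -> append to chain.
Final buckets:
0: 276 -> 864
1: -
2: -
3: -
4: 532
5: -
6: 870 -> 942
7: 991 -> 331
8: -
9: -
10: 850 -> 970 -> 118
11: -

2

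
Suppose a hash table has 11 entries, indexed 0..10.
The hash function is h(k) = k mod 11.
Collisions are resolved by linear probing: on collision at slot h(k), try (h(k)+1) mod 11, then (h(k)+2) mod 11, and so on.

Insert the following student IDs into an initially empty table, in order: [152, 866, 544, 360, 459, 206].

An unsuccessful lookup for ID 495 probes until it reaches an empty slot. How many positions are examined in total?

3

152: h=9 -> slot 9
866: h=8 -> slot 8
544: h=5 -> slot 5
360: h=8, probe 8,9,10 -> slot 10
459: h=8, probe 8,9,10,0 -> slot 0
206: h=8, probe 8,9,10,0,1 -> slot 1
Table: [459, 206, ∅, ∅, ∅, 544, ∅, ∅, 866, 152, 360]
Lookup 495: h=0, probe 0,1,2 → slot 2 empty, not found.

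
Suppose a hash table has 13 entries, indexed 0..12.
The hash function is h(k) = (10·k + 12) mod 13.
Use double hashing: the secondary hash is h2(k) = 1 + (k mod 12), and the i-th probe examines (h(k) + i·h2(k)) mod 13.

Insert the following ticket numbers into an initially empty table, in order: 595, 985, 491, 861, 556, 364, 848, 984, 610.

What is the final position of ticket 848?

4

Insert 595: h=8, slot 8 empty => index 8.
Insert 985: h=8, h2=2, slot 8 occupied => index 10.
Insert 491: h=8, h2=12, slot 8 occupied => index 7.
Insert 861: h=3, slot 3 empty => index 3.
Insert 556: h=8, h2=5, slot 8 occupied => index 0.
Insert 364: h=12, slot 12 empty => index 12.
Insert 848: h=3, h2=9, slots 3,12,8 occupied => index 4.
Insert 984: h=11, slot 11 empty => index 11.
Insert 610: h=2, slot 2 empty => index 2.
Table: [556, —, 610, 861, 848, —, —, 491, 595, —, 985, 984, 364]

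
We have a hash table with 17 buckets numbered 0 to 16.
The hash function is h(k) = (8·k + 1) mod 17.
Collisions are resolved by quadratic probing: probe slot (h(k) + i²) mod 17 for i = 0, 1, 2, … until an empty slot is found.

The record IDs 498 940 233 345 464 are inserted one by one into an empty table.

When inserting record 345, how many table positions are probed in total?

3

498 hashes to 7; slot 7 is free → place at 7.
940 hashes to 7; 7 taken → place at 8.
233 hashes to 12; slot 12 is free → place at 12.
345 hashes to 7; 7,8 taken → place at 11.
464 hashes to 7; 7,8,11 taken → place at 16.
Table: [∅, ∅, ∅, ∅, ∅, ∅, ∅, 498, 940, ∅, ∅, 345, 233, ∅, ∅, ∅, 464]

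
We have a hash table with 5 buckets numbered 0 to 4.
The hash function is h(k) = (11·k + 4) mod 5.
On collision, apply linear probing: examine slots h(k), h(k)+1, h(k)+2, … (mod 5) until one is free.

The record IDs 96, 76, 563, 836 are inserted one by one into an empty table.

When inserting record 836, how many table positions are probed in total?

4

Insert 96: h=0, slot 0 empty → index 0.
Insert 76: h=0, slot 0 occupied → index 1.
Insert 563: h=2, slot 2 empty → index 2.
Insert 836: h=0, slots 0,1,2 occupied → index 3.
Table: [96, 76, 563, 836, —]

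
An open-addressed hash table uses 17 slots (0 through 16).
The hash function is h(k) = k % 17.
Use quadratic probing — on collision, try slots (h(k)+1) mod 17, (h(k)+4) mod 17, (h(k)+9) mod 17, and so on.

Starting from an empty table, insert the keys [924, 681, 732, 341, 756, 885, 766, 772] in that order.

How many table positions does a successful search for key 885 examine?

Insert 924: h=6, slot 6 empty -> index 6.
Insert 681: h=1, slot 1 empty -> index 1.
Insert 732: h=1, slot 1 occupied -> index 2.
Insert 341: h=1, slots 1,2 occupied -> index 5.
Insert 756: h=8, slot 8 empty -> index 8.
Insert 885: h=1, slots 1,2,5 occupied -> index 10.
Insert 766: h=1, slots 1,2,5,10 occupied -> index 0.
Insert 772: h=7, slot 7 empty -> index 7.
Table: [766, 681, 732, -, -, 341, 924, 772, 756, -, 885, -, -, -, -, -, -]
Lookup 885: h=1, probe 1,2,5,10 → found at 10.

4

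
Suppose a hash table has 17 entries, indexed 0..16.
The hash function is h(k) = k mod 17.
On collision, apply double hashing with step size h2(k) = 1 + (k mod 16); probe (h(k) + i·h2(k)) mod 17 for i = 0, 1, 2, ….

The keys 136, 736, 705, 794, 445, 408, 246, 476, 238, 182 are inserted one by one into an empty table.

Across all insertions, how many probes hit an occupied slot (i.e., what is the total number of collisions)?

136 hashes to 0; slot 0 is free -> place at 0.
736 hashes to 5; slot 5 is free -> place at 5.
705 hashes to 8; slot 8 is free -> place at 8.
794 hashes to 12; slot 12 is free -> place at 12.
445 hashes to 3; slot 3 is free -> place at 3.
408 hashes to 0, h2=9; 0 taken -> place at 9.
246 hashes to 8, h2=7; 8 taken -> place at 15.
476 hashes to 0, h2=13; 0 taken -> place at 13.
238 hashes to 0, h2=15; 0,15,13 taken -> place at 11.
182 hashes to 12, h2=7; 12 taken -> place at 2.
Table: [136, ., 182, 445, ., 736, ., ., 705, 408, ., 238, 794, 476, ., 246, .]

7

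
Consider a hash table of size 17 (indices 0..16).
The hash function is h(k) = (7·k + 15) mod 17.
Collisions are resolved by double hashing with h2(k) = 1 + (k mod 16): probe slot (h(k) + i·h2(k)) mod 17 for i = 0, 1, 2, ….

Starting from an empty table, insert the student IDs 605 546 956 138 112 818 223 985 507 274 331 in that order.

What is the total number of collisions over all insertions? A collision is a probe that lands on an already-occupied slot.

10

605: h=0 → slot 0
546: h=12 → slot 12
956: h=9 → slot 9
138: h=12, h2=11, probe 12,6 → slot 6
112: h=0, h2=1, probe 0,1 → slot 1
818: h=12, h2=3, probe 12,15 → slot 15
223: h=12, h2=16, probe 12,11 → slot 11
985: h=8 → slot 8
507: h=11, h2=12, probe 11,6,1,13 → slot 13
274: h=12, h2=3, probe 12,15,1,4 → slot 4
331: h=3 → slot 3
Table: [605, 112, -, 331, 274, -, 138, -, 985, 956, -, 223, 546, 507, -, 818, -]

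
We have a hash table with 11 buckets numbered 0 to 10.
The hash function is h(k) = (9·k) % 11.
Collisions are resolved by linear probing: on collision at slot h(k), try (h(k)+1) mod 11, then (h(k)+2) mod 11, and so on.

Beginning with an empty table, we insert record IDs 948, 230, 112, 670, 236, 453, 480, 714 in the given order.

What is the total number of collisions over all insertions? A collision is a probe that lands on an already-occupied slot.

8

948 hashes to 7; slot 7 is free => place at 7.
230 hashes to 2; slot 2 is free => place at 2.
112 hashes to 7; 7 taken => place at 8.
670 hashes to 2; 2 taken => place at 3.
236 hashes to 1; slot 1 is free => place at 1.
453 hashes to 7; 7,8 taken => place at 9.
480 hashes to 8; 8,9 taken => place at 10.
714 hashes to 2; 2,3 taken => place at 4.
Table: [_, 236, 230, 670, 714, _, _, 948, 112, 453, 480]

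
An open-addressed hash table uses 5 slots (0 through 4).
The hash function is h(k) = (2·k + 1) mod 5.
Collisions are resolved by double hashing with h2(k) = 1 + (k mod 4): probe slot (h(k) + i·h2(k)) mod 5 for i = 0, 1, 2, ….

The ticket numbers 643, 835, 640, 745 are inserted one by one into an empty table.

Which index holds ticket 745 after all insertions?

Insert 643: h=2, slot 2 empty -> index 2.
Insert 835: h=1, slot 1 empty -> index 1.
Insert 640: h=1, h2=1, slots 1,2 occupied -> index 3.
Insert 745: h=1, h2=2, slots 1,3 occupied -> index 0.
Table: [745, 835, 643, 640, _]

0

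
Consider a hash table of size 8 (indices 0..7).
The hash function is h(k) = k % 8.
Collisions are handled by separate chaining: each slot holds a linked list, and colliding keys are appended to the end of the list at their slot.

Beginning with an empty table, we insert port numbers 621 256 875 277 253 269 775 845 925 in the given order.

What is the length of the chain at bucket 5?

Insert 621: h=5, bucket 5 empty -> new chain.
Insert 256: h=0, bucket 0 empty -> new chain.
Insert 875: h=3, bucket 3 empty -> new chain.
Insert 277: h=5, bucket 5 nonempty -> append to chain.
Insert 253: h=5, bucket 5 nonempty -> append to chain.
Insert 269: h=5, bucket 5 nonempty -> append to chain.
Insert 775: h=7, bucket 7 empty -> new chain.
Insert 845: h=5, bucket 5 nonempty -> append to chain.
Insert 925: h=5, bucket 5 nonempty -> append to chain.
Final buckets:
0: 256
1: -
2: -
3: 875
4: -
5: 621 -> 277 -> 253 -> 269 -> 845 -> 925
6: -
7: 775

6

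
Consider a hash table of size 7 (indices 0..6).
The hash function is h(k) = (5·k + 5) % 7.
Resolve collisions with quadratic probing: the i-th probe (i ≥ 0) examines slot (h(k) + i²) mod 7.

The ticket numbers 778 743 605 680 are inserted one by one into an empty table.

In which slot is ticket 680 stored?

778: h=3 -> slot 3
743: h=3, probe 3,4 -> slot 4
605: h=6 -> slot 6
680: h=3, probe 3,4,0 -> slot 0
Table: [680, _, _, 778, 743, _, 605]

0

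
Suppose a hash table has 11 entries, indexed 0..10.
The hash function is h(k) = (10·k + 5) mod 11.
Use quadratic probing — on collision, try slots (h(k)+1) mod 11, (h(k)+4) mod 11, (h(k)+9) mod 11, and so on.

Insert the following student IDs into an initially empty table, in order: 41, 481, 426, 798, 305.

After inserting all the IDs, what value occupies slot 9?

Insert 41: h=8, slot 8 empty -> index 8.
Insert 481: h=8, slot 8 occupied -> index 9.
Insert 426: h=8, slots 8,9 occupied -> index 1.
Insert 798: h=10, slot 10 empty -> index 10.
Insert 305: h=8, slots 8,9,1 occupied -> index 6.
Table: [_, 426, _, _, _, _, 305, _, 41, 481, 798]

481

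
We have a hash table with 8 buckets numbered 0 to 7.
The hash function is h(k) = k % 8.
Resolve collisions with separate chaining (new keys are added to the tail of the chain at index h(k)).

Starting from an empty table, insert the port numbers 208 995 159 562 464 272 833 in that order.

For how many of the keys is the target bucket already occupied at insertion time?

208 → bucket 0
995 → bucket 3
159 → bucket 7
562 → bucket 2
464 → bucket 0 (collision)
272 → bucket 0 (collision)
833 → bucket 1
Final buckets:
0: 208 -> 464 -> 272
1: 833
2: 562
3: 995
4: -
5: -
6: -
7: 159

2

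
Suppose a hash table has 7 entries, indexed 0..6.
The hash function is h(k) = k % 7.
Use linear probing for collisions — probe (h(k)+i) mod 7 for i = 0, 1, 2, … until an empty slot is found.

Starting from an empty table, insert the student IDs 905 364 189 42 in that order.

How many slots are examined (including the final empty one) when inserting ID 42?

905 hashes to 2; slot 2 is free => place at 2.
364 hashes to 0; slot 0 is free => place at 0.
189 hashes to 0; 0 taken => place at 1.
42 hashes to 0; 0,1,2 taken => place at 3.
Table: [364, 189, 905, 42, ∅, ∅, ∅]

4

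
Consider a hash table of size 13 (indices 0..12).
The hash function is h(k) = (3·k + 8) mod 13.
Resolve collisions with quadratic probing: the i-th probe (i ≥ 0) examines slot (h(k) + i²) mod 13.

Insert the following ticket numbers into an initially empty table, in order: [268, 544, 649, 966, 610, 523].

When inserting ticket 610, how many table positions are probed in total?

3

268 hashes to 6; slot 6 is free → place at 6.
544 hashes to 2; slot 2 is free → place at 2.
649 hashes to 5; slot 5 is free → place at 5.
966 hashes to 7; slot 7 is free → place at 7.
610 hashes to 5; 5,6 taken → place at 9.
523 hashes to 4; slot 4 is free → place at 4.
Table: [∅, ∅, 544, ∅, 523, 649, 268, 966, ∅, 610, ∅, ∅, ∅]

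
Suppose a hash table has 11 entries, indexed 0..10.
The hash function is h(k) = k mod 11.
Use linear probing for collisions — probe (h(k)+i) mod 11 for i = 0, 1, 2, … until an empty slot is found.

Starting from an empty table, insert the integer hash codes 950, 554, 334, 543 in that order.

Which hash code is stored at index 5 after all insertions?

554

Insert 950: h=4, slot 4 empty => index 4.
Insert 554: h=4, slot 4 occupied => index 5.
Insert 334: h=4, slots 4,5 occupied => index 6.
Insert 543: h=4, slots 4,5,6 occupied => index 7.
Table: [_, _, _, _, 950, 554, 334, 543, _, _, _]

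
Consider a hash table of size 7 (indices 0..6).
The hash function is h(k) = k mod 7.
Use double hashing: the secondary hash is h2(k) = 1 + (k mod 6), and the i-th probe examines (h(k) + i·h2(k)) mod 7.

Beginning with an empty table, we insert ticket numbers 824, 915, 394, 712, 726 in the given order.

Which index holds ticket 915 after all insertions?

2

824: h=5 => slot 5
915: h=5, h2=4, probe 5,2 => slot 2
394: h=2, h2=5, probe 2,0 => slot 0
712: h=5, h2=5, probe 5,3 => slot 3
726: h=5, h2=1, probe 5,6 => slot 6
Table: [394, -, 915, 712, -, 824, 726]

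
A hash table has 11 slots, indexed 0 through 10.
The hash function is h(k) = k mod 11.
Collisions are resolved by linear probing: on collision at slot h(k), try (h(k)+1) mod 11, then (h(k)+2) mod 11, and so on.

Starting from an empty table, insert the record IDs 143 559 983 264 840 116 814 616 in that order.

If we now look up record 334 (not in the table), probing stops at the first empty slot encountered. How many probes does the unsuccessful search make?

143: h=0 -> slot 0
559: h=9 -> slot 9
983: h=4 -> slot 4
264: h=0, probe 0,1 -> slot 1
840: h=4, probe 4,5 -> slot 5
116: h=6 -> slot 6
814: h=0, probe 0,1,2 -> slot 2
616: h=0, probe 0,1,2,3 -> slot 3
Table: [143, 264, 814, 616, 983, 840, 116, _, _, 559, _]
Lookup 334: h=4, probe 4,5,6,7 → slot 7 empty, not found.

4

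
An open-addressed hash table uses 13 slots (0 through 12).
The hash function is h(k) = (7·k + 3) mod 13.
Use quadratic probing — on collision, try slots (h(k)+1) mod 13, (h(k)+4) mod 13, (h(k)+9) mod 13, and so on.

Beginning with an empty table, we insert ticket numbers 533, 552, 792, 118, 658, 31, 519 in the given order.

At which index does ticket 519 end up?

0

533 hashes to 3; slot 3 is free => place at 3.
552 hashes to 6; slot 6 is free => place at 6.
792 hashes to 9; slot 9 is free => place at 9.
118 hashes to 10; slot 10 is free => place at 10.
658 hashes to 7; slot 7 is free => place at 7.
31 hashes to 12; slot 12 is free => place at 12.
519 hashes to 9; 9,10 taken => place at 0.
Table: [519, ∅, ∅, 533, ∅, ∅, 552, 658, ∅, 792, 118, ∅, 31]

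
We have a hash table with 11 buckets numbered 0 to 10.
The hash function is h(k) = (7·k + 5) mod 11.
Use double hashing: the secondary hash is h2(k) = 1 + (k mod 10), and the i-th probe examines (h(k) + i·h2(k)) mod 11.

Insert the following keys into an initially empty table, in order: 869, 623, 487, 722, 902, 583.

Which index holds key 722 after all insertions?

Insert 869: h=5, slot 5 empty → index 5.
Insert 623: h=10, slot 10 empty → index 10.
Insert 487: h=4, slot 4 empty → index 4.
Insert 722: h=10, h2=3, slot 10 occupied → index 2.
Insert 902: h=5, h2=3, slot 5 occupied → index 8.
Insert 583: h=5, h2=4, slot 5 occupied → index 9.
Table: [—, —, 722, —, 487, 869, —, —, 902, 583, 623]

2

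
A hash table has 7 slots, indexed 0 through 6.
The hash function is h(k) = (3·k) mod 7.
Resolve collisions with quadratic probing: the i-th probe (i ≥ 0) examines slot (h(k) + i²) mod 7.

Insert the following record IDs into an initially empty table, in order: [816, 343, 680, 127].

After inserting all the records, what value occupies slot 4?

Insert 816: h=5, slot 5 empty => index 5.
Insert 343: h=0, slot 0 empty => index 0.
Insert 680: h=3, slot 3 empty => index 3.
Insert 127: h=3, slot 3 occupied => index 4.
Table: [343, -, -, 680, 127, 816, -]

127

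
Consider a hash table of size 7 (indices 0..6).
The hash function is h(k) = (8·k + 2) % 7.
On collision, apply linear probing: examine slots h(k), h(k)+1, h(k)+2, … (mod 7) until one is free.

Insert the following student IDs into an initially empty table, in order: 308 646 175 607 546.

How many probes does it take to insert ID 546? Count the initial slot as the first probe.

Insert 308: h=2, slot 2 empty => index 2.
Insert 646: h=4, slot 4 empty => index 4.
Insert 175: h=2, slot 2 occupied => index 3.
Insert 607: h=0, slot 0 empty => index 0.
Insert 546: h=2, slots 2,3,4 occupied => index 5.
Table: [607, _, 308, 175, 646, 546, _]

4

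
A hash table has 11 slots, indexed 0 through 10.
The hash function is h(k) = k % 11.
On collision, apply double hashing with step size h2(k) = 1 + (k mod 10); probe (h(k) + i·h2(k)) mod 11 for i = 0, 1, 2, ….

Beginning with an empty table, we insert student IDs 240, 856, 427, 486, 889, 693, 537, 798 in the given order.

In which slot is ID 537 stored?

3

Insert 240: h=9, slot 9 empty -> index 9.
Insert 856: h=9, h2=7, slot 9 occupied -> index 5.
Insert 427: h=9, h2=8, slot 9 occupied -> index 6.
Insert 486: h=2, slot 2 empty -> index 2.
Insert 889: h=9, h2=10, slot 9 occupied -> index 8.
Insert 693: h=0, slot 0 empty -> index 0.
Insert 537: h=9, h2=8, slots 9,6 occupied -> index 3.
Insert 798: h=6, h2=9, slot 6 occupied -> index 4.
Table: [693, -, 486, 537, 798, 856, 427, -, 889, 240, -]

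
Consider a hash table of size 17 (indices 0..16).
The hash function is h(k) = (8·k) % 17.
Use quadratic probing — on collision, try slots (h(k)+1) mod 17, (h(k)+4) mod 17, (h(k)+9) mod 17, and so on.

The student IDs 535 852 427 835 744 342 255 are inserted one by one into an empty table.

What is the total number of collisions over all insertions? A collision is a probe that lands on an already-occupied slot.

7

535 hashes to 13; slot 13 is free -> place at 13.
852 hashes to 16; slot 16 is free -> place at 16.
427 hashes to 16; 16 taken -> place at 0.
835 hashes to 16; 16,0 taken -> place at 3.
744 hashes to 2; slot 2 is free -> place at 2.
342 hashes to 16; 16,0,3 taken -> place at 8.
255 hashes to 0; 0 taken -> place at 1.
Table: [427, 255, 744, 835, _, _, _, _, 342, _, _, _, _, 535, _, _, 852]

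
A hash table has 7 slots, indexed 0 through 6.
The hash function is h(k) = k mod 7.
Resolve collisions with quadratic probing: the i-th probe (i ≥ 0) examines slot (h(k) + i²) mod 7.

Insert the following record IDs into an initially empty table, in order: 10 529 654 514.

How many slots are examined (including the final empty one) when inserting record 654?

10: h=3 -> slot 3
529: h=4 -> slot 4
654: h=3, probe 3,4,0 -> slot 0
514: h=3, probe 3,4,0,5 -> slot 5
Table: [654, _, _, 10, 529, 514, _]

3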